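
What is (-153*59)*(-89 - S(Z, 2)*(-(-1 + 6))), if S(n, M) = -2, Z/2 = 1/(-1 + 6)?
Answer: 893673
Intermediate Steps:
Z = ⅖ (Z = 2/(-1 + 6) = 2/5 = 2*(⅕) = ⅖ ≈ 0.40000)
(-153*59)*(-89 - S(Z, 2)*(-(-1 + 6))) = (-153*59)*(-89 - (-2)*(-(-1 + 6))) = -9027*(-89 - (-2)*(-1*5)) = -9027*(-89 - (-2)*(-5)) = -9027*(-89 - 1*10) = -9027*(-89 - 10) = -9027*(-99) = 893673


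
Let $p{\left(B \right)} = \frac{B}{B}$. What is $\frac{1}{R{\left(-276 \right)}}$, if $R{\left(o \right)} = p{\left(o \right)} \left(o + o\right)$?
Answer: $- \frac{1}{552} \approx -0.0018116$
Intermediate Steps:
$p{\left(B \right)} = 1$
$R{\left(o \right)} = 2 o$ ($R{\left(o \right)} = 1 \left(o + o\right) = 1 \cdot 2 o = 2 o$)
$\frac{1}{R{\left(-276 \right)}} = \frac{1}{2 \left(-276\right)} = \frac{1}{-552} = - \frac{1}{552}$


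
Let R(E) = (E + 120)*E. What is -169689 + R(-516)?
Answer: 34647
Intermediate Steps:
R(E) = E*(120 + E) (R(E) = (120 + E)*E = E*(120 + E))
-169689 + R(-516) = -169689 - 516*(120 - 516) = -169689 - 516*(-396) = -169689 + 204336 = 34647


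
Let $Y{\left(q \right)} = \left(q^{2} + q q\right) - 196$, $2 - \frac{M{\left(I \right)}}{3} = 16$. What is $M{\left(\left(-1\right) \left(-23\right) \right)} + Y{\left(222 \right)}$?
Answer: $98330$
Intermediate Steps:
$M{\left(I \right)} = -42$ ($M{\left(I \right)} = 6 - 48 = -42$)
$Y{\left(q \right)} = -196 + 2 q^{2}$ ($Y{\left(q \right)} = \left(q^{2} + q^{2}\right) - 196 = 2 q^{2} - 196 = -196 + 2 q^{2}$)
$M{\left(\left(-1\right) \left(-23\right) \right)} + Y{\left(222 \right)} = -42 - \left(196 - 2 \cdot 222^{2}\right) = -42 + \left(-196 + 2 \cdot 49284\right) = -42 + \left(-196 + 98568\right) = -42 + 98372 = 98330$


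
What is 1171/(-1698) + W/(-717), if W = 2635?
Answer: -1771279/405822 ≈ -4.3647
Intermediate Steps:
1171/(-1698) + W/(-717) = 1171/(-1698) + 2635/(-717) = 1171*(-1/1698) + 2635*(-1/717) = -1171/1698 - 2635/717 = -1771279/405822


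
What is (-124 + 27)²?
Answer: 9409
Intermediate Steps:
(-124 + 27)² = (-97)² = 9409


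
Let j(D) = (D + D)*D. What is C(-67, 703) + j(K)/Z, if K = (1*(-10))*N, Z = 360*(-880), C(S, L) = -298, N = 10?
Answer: -118033/396 ≈ -298.06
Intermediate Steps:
Z = -316800
K = -100 (K = (1*(-10))*10 = -10*10 = -100)
j(D) = 2*D**2 (j(D) = (2*D)*D = 2*D**2)
C(-67, 703) + j(K)/Z = -298 + (2*(-100)**2)/(-316800) = -298 + (2*10000)*(-1/316800) = -298 + 20000*(-1/316800) = -298 - 25/396 = -118033/396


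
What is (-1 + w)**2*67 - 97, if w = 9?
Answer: 4191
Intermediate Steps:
(-1 + w)**2*67 - 97 = (-1 + 9)**2*67 - 97 = 8**2*67 - 97 = 64*67 - 97 = 4288 - 97 = 4191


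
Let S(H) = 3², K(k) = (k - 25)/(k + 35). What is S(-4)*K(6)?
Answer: -171/41 ≈ -4.1707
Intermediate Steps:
K(k) = (-25 + k)/(35 + k)
S(H) = 9
S(-4)*K(6) = 9*((-25 + 6)/(35 + 6)) = 9*(-19/41) = -171/41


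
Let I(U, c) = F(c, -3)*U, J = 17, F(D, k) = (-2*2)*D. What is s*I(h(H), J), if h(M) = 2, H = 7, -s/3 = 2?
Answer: 816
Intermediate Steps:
s = -6 (s = -3*2 = -6)
F(D, k) = -4*D
I(U, c) = -4*U*c (I(U, c) = (-4*c)*U = -4*U*c)
s*I(h(H), J) = -(-24)*2*17 = -6*(-136) = 816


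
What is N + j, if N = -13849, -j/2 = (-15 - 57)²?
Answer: -24217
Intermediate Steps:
j = -10368 (j = -2*(-15 - 57)² = -2*(-72)² = -2*5184 = -10368)
N + j = -13849 - 10368 = -24217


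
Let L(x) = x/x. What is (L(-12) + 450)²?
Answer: 203401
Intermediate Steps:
L(x) = 1
(L(-12) + 450)² = (1 + 450)² = 451² = 203401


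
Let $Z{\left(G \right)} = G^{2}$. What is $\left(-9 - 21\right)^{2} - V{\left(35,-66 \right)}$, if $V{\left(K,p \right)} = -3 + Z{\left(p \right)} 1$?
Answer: $-3453$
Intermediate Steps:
$V{\left(K,p \right)} = -3 + p^{2}$ ($V{\left(K,p \right)} = -3 + p^{2} \cdot 1 = -3 + p^{2}$)
$\left(-9 - 21\right)^{2} - V{\left(35,-66 \right)} = \left(-9 - 21\right)^{2} - \left(-3 + \left(-66\right)^{2}\right) = \left(-30\right)^{2} - \left(-3 + 4356\right) = 900 - 4353 = -3453$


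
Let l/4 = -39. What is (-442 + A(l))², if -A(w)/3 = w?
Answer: 676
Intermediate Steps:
l = -156 (l = 4*(-39) = -156)
A(w) = -3*w
(-442 + A(l))² = (-442 - 3*(-156))² = (-442 + 468)² = 26² = 676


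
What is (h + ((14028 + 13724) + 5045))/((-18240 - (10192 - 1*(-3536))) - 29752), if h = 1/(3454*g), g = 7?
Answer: -792965867/1492266160 ≈ -0.53138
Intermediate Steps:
h = 1/24178 (h = 1/(3454*7) = 1/24178 ≈ 4.1360e-5)
(h + ((14028 + 13724) + 5045))/((-18240 - (10192 - 1*(-3536))) - 29752) = (1/24178 + ((14028 + 13724) + 5045))/((-18240 - (10192 - 1*(-3536))) - 29752) = (1/24178 + (27752 + 5045))/((-18240 - (10192 + 3536)) - 29752) = (1/24178 + 32797)/((-18240 - 1*13728) - 29752) = 792965867/(24178*((-18240 - 13728) - 29752)) = 792965867/(24178*(-31968 - 29752)) = (792965867/24178)/(-61720) = (792965867/24178)*(-1/61720) = -792965867/1492266160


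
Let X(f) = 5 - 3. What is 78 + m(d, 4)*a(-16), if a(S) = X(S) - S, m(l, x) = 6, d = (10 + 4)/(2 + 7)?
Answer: 186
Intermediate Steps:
X(f) = 2
d = 14/9 ≈ 1.5556
a(S) = 2 - S
78 + m(d, 4)*a(-16) = 78 + 6*(2 - 1*(-16)) = 78 + 6*(2 + 16) = 78 + 6*18 = 78 + 108 = 186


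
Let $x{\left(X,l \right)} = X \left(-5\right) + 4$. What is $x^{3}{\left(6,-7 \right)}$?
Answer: $-17576$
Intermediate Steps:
$x{\left(X,l \right)} = 4 - 5 X$ ($x{\left(X,l \right)} = - 5 X + 4 = 4 - 5 X$)
$x^{3}{\left(6,-7 \right)} = \left(4 - 30\right)^{3} = \left(-26\right)^{3} = -17576$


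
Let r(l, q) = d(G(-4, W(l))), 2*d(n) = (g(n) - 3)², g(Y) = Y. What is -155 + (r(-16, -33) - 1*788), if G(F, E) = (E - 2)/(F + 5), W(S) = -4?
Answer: -1805/2 ≈ -902.50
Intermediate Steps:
G(F, E) = (-2 + E)/(5 + F)
d(n) = (-3 + n)²/2 (d(n) = (n - 3)²/2 = (-3 + n)²/2)
r(l, q) = 81/2 (r(l, q) = (-3 + (-2 - 4)/(5 - 4))²/2 = (-3 - 6/1)²/2 = (-3 + 1*(-6))²/2 = (-3 - 6)²/2 = (½)*(-9)² = (½)*81 = 81/2)
-155 + (r(-16, -33) - 1*788) = -155 + (81/2 - 1*788) = -155 + (81/2 - 788) = -155 - 1495/2 = -1805/2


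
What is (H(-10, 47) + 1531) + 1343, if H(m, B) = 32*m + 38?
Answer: 2592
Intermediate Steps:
H(m, B) = 38 + 32*m
(H(-10, 47) + 1531) + 1343 = ((38 + 32*(-10)) + 1531) + 1343 = ((38 - 320) + 1531) + 1343 = (-282 + 1531) + 1343 = 1249 + 1343 = 2592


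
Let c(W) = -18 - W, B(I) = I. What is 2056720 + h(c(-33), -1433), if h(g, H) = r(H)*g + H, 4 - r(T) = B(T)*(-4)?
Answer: 1969367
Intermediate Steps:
r(T) = 4 + 4*T (r(T) = 4 - T*(-4) = 4 - (-4)*T = 4 + 4*T)
h(g, H) = H + g*(4 + 4*H) (h(g, H) = (4 + 4*H)*g + H = g*(4 + 4*H) + H = H + g*(4 + 4*H))
2056720 + h(c(-33), -1433) = 2056720 + (-1433 + 4*(-18 - 1*(-33))*(1 - 1433)) = 2056720 + (-1433 + 4*(-18 + 33)*(-1432)) = 2056720 + (-1433 + 4*15*(-1432)) = 2056720 + (-1433 - 85920) = 2056720 - 87353 = 1969367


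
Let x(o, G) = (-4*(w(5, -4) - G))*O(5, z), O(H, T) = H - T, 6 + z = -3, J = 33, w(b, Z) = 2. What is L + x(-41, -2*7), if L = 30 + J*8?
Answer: -602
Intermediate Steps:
z = -9 (z = -6 - 3 = -9)
L = 294 (L = 30 + 33*8 = 30 + 264 = 294)
x(o, G) = -112 + 56*G (x(o, G) = (-4*(2 - G))*(5 - 1*(-9)) = (-8 + 4*G)*(5 + 9) = (-8 + 4*G)*14 = -112 + 56*G)
L + x(-41, -2*7) = 294 + (-112 + 56*(-2*7)) = 294 + (-112 + 56*(-14)) = 294 + (-112 - 784) = 294 - 896 = -602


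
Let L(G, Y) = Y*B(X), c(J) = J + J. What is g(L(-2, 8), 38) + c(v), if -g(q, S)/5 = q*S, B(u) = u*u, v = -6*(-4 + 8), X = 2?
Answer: -6128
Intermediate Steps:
v = -24 (v = -6*4 = -24)
c(J) = 2*J
B(u) = u**2
L(G, Y) = 4*Y (L(G, Y) = Y*2**2 = Y*4 = 4*Y)
g(q, S) = -5*S*q (g(q, S) = -5*q*S = -5*S*q)
g(L(-2, 8), 38) + c(v) = -5*38*4*8 + 2*(-24) = -5*38*32 - 48 = -6080 - 48 = -6128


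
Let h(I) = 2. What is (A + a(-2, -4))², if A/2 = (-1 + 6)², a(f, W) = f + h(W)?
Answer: 2500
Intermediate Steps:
a(f, W) = 2 + f (a(f, W) = f + 2 = 2 + f)
A = 50 (A = 2*(-1 + 6)² = 2*5² = 2*25 = 50)
(A + a(-2, -4))² = (50 + (2 - 2))² = (50 + 0)² = 50² = 2500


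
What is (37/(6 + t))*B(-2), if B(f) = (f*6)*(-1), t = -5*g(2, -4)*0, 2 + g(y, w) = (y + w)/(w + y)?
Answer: 74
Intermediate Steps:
g(y, w) = -1 (g(y, w) = -2 + (y + w)/(w + y) = -2 + (w + y)/(w + y) = -2 + 1 = -1)
t = 0 (t = -5*(-1)*0 = 5*0 = 0)
B(f) = -6*f (B(f) = (6*f)*(-1) = -6*f)
(37/(6 + t))*B(-2) = (37/(6 + 0))*(-6*(-2)) = (37/6)*12 = 74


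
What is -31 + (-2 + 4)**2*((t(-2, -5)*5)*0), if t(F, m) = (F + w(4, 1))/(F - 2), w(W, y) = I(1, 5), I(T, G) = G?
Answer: -31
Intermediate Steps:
w(W, y) = 5
t(F, m) = (5 + F)/(-2 + F) (t(F, m) = (F + 5)/(F - 2) = (5 + F)/(-2 + F))
-31 + (-2 + 4)**2*((t(-2, -5)*5)*0) = -31 + (-2 + 4)**2*((((5 - 2)/(-2 - 2))*5)*0) = -31 + 2**2*(((3/(-4))*5)*0) = -31 + 4*((-1/4*3*5)*0) = -31 + 4*(-3/4*5*0) = -31 + 4*(-15/4*0) = -31 + 4*0 = -31 + 0 = -31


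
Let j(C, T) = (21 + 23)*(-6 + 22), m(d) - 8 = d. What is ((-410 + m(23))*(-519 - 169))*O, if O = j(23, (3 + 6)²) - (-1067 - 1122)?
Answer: 754355536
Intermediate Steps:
m(d) = 8 + d
j(C, T) = 704 (j(C, T) = 44*16 = 704)
O = 2893 (O = 704 - (-1067 - 1122) = 704 - 1*(-2189) = 704 + 2189 = 2893)
((-410 + m(23))*(-519 - 169))*O = ((-410 + (8 + 23))*(-519 - 169))*2893 = ((-410 + 31)*(-688))*2893 = -379*(-688)*2893 = 260752*2893 = 754355536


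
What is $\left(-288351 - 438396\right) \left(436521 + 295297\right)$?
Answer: $-531846536046$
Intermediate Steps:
$\left(-288351 - 438396\right) \left(436521 + 295297\right) = \left(-726747\right) 731818 = -531846536046$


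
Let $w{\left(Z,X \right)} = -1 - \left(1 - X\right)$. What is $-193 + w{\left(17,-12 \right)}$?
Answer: $-207$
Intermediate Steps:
$w{\left(Z,X \right)} = -2 + X$ ($w{\left(Z,X \right)} = -1 + \left(-1 + X\right) = -2 + X$)
$-193 + w{\left(17,-12 \right)} = -193 - 14 = -207$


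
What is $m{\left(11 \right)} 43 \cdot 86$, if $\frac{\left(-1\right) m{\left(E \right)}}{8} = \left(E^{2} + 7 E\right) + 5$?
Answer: $-6005552$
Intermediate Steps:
$m{\left(E \right)} = -40 - 56 E - 8 E^{2}$ ($m{\left(E \right)} = - 8 \left(\left(E^{2} + 7 E\right) + 5\right) = - 8 \left(5 + E^{2} + 7 E\right) = -40 - 56 E - 8 E^{2}$)
$m{\left(11 \right)} 43 \cdot 86 = \left(-40 - 616 - 8 \cdot 11^{2}\right) 43 \cdot 86 = \left(-40 - 616 - 968\right) 43 \cdot 86 = \left(-1624\right) 43 \cdot 86 = \left(-69832\right) 86 = -6005552$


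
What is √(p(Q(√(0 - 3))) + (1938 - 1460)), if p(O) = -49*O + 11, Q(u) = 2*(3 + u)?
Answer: √(195 - 98*I*√3) ≈ 15.059 - 5.636*I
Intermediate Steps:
Q(u) = 6 + 2*u
p(O) = 11 - 49*O
√(p(Q(√(0 - 3))) + (1938 - 1460)) = √((11 - 49*(6 + 2*√(0 - 3))) + (1938 - 1460)) = √((11 - 49*(6 + 2*√(-3))) + 478) = √((11 - 49*(6 + 2*(I*√3))) + 478) = √((11 - 49*(6 + 2*I*√3)) + 478) = √((11 + (-294 - 98*I*√3)) + 478) = √((-283 - 98*I*√3) + 478) = √(195 - 98*I*√3)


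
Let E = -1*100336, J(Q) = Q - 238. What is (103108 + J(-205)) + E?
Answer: 2329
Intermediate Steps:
J(Q) = -238 + Q
E = -100336
(103108 + J(-205)) + E = (103108 + (-238 - 205)) - 100336 = (103108 - 443) - 100336 = 102665 - 100336 = 2329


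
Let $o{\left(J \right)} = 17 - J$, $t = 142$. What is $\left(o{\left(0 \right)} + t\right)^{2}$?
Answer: $25281$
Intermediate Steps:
$\left(o{\left(0 \right)} + t\right)^{2} = \left(\left(17 - 0\right) + 142\right)^{2} = \left(\left(17 + 0\right) + 142\right)^{2} = \left(17 + 142\right)^{2} = 159^{2} = 25281$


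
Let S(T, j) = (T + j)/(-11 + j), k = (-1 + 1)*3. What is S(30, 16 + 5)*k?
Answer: 0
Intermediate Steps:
k = 0 (k = 0*3 = 0)
S(T, j) = (T + j)/(-11 + j)
S(30, 16 + 5)*k = ((30 + (16 + 5))/(-11 + (16 + 5)))*0 = ((30 + 21)/(-11 + 21))*0 = (51/10)*0 = 0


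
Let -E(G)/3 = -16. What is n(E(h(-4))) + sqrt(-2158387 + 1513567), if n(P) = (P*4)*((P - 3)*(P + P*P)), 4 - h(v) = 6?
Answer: 20321280 + 2*I*sqrt(161205) ≈ 2.0321e+7 + 803.01*I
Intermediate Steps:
h(v) = -2 (h(v) = 4 - 1*6 = 4 - 6 = -2)
E(G) = 48 (E(G) = -3*(-16) = 48)
n(P) = 4*P*(-3 + P)*(P + P**2) (n(P) = (4*P)*((-3 + P)*(P + P**2)) = 4*P*(-3 + P)*(P + P**2))
n(E(h(-4))) + sqrt(-2158387 + 1513567) = 4*48**2*(-3 + 48**2 - 2*48) + sqrt(-2158387 + 1513567) = 4*2304*(-3 + 2304 - 96) + sqrt(-644820) = 4*2304*2205 + 2*I*sqrt(161205) = 20321280 + 2*I*sqrt(161205)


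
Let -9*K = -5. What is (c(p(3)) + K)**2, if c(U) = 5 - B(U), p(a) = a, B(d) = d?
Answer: 529/81 ≈ 6.5309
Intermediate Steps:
c(U) = 5 - U
K = 5/9 (K = -1/9*(-5) = 5/9 ≈ 0.55556)
(c(p(3)) + K)**2 = ((5 - 1*3) + 5/9)**2 = ((5 - 3) + 5/9)**2 = (2 + 5/9)**2 = (23/9)**2 = 529/81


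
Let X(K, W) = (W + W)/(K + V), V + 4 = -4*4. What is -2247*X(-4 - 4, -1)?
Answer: -321/2 ≈ -160.50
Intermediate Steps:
V = -20 (V = -4 - 4*4 = -4 - 1*16 = -4 - 16 = -20)
X(K, W) = 2*W/(-20 + K) (X(K, W) = (W + W)/(K - 20) = (2*W)/(-20 + K) = 2*W/(-20 + K))
-2247*X(-4 - 4, -1) = -4494*(-1)/(-20 + (-4 - 4)) = -4494*(-1)/(-20 - 8) = -4494*(-1)/(-28) = -4494*(-1)*(-1)/28 = -2247*1/14 = -321/2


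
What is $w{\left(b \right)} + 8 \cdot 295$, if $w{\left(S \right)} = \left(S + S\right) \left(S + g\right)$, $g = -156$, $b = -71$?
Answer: $34594$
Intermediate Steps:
$w{\left(S \right)} = 2 S \left(-156 + S\right)$ ($w{\left(S \right)} = \left(S + S\right) \left(S - 156\right) = 2 S \left(-156 + S\right)$)
$w{\left(b \right)} + 8 \cdot 295 = 2 \left(-71\right) \left(-156 - 71\right) + 8 \cdot 295 = 2 \left(-71\right) \left(-227\right) + 2360 = 32234 + 2360 = 34594$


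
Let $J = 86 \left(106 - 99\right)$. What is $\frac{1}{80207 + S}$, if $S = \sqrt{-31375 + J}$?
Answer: $\frac{80207}{6433193622} - \frac{i \sqrt{30773}}{6433193622} \approx 1.2468 \cdot 10^{-5} - 2.7268 \cdot 10^{-8} i$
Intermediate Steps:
$J = 602$ ($J = 86 \cdot 7 = 602$)
$S = i \sqrt{30773}$ ($S = \sqrt{-31375 + 602} = \sqrt{-30773} = i \sqrt{30773} \approx 175.42 i$)
$\frac{1}{80207 + S} = \frac{1}{80207 + i \sqrt{30773}}$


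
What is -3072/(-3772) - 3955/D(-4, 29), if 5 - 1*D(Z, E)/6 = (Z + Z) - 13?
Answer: -3609757/147108 ≈ -24.538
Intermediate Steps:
D(Z, E) = 108 - 12*Z (D(Z, E) = 30 - 6*((Z + Z) - 13) = 30 - 6*(2*Z - 13) = 30 - 6*(-13 + 2*Z) = 30 + (78 - 12*Z) = 108 - 12*Z)
-3072/(-3772) - 3955/D(-4, 29) = -3072/(-3772) - 3955/(108 - 12*(-4)) = -3072*(-1/3772) - 3955/(108 + 48) = 768/943 - 3955/156 = -3609757/147108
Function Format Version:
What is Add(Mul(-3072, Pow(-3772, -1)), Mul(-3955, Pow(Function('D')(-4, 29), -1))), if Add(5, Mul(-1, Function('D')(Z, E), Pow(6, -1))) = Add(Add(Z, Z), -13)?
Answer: Rational(-3609757, 147108) ≈ -24.538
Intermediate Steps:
Function('D')(Z, E) = Add(108, Mul(-12, Z)) (Function('D')(Z, E) = Add(30, Mul(-6, Add(Add(Z, Z), -13))) = Add(30, Mul(-6, Add(Mul(2, Z), -13))) = Add(30, Mul(-6, Add(-13, Mul(2, Z)))) = Add(30, Add(78, Mul(-12, Z))) = Add(108, Mul(-12, Z)))
Add(Mul(-3072, Pow(-3772, -1)), Mul(-3955, Pow(Function('D')(-4, 29), -1))) = Add(Mul(-3072, Pow(-3772, -1)), Mul(-3955, Pow(Add(108, Mul(-12, -4)), -1))) = Add(Mul(-3072, Rational(-1, 3772)), Mul(-3955, Pow(Add(108, 48), -1))) = Add(Rational(768, 943), Mul(-3955, Pow(156, -1))) = Add(Rational(768, 943), Mul(-3955, Rational(1, 156))) = Add(Rational(768, 943), Rational(-3955, 156)) = Rational(-3609757, 147108)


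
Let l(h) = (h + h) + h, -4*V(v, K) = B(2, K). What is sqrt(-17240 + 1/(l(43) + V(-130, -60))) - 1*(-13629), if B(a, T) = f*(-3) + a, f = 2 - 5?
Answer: 13629 + 2*I*sqrt(1099157245)/505 ≈ 13629.0 + 131.3*I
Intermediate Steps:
f = -3
B(a, T) = 9 + a (B(a, T) = -3*(-3) + a = 9 + a)
V(v, K) = -11/4 (V(v, K) = -(9 + 2)/4 = -1/4*11 = -11/4)
l(h) = 3*h (l(h) = 2*h + h = 3*h)
sqrt(-17240 + 1/(l(43) + V(-130, -60))) - 1*(-13629) = sqrt(-17240 + 1/(3*43 - 11/4)) - 1*(-13629) = sqrt(-17240 + 1/(129 - 11/4)) + 13629 = sqrt(-17240 + 1/(505/4)) + 13629 = sqrt(-17240 + 4/505) + 13629 = sqrt(-8706196/505) + 13629 = 2*I*sqrt(1099157245)/505 + 13629 = 13629 + 2*I*sqrt(1099157245)/505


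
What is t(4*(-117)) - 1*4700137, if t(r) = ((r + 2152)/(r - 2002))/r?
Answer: -1358292591209/288990 ≈ -4.7001e+6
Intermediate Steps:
t(r) = (2152 + r)/(r*(-2002 + r)) (t(r) = ((2152 + r)/(-2002 + r))/r = (2152 + r)/(r*(-2002 + r)))
t(4*(-117)) - 1*4700137 = (2152 + 4*(-117))/(((4*(-117)))*(-2002 + 4*(-117))) - 1*4700137 = (2152 - 468)/((-468)*(-2002 - 468)) - 4700137 = -1/468*1684/(-2470) - 4700137 = -1/468*(-1/2470)*1684 - 4700137 = 421/288990 - 4700137 = -1358292591209/288990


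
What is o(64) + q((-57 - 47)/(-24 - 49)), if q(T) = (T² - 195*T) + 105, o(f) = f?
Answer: -569023/5329 ≈ -106.78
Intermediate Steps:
q(T) = 105 + T² - 195*T
o(64) + q((-57 - 47)/(-24 - 49)) = 64 + (105 + ((-57 - 47)/(-24 - 49))² - 195*(-57 - 47)/(-24 - 49)) = 64 + (105 + (-104/(-73))² - (-20280)/(-73)) = 64 + (105 + (-104*(-1/73))² - (-20280)*(-1)/73) = 64 + (105 + (104/73)² - 195*104/73) = 64 + (105 + 10816/5329 - 20280/73) = 64 - 910079/5329 = -569023/5329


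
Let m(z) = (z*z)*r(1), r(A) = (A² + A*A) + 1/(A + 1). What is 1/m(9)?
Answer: 2/405 ≈ 0.0049383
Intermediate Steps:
r(A) = 1/(1 + A) + 2*A² (r(A) = (A² + A²) + 1/(1 + A) = 2*A² + 1/(1 + A) = 1/(1 + A) + 2*A²)
m(z) = 5*z²/2 (m(z) = (z*z)*((1 + 2*1² + 2*1³)/(1 + 1)) = z²*((1 + 2*1 + 2*1)/2) = z²*((1 + 2 + 2)/2) = z²*((½)*5) = z²*(5/2) = 5*z²/2)
1/m(9) = 1/((5/2)*9²) = 1/((5/2)*81) = 1/(405/2) = 2/405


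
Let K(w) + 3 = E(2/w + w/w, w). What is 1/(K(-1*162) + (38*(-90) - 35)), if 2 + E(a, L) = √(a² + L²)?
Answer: -5675265/19593368579 - 81*√43048321/39186737158 ≈ -0.00030321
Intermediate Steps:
E(a, L) = -2 + √(L² + a²) (E(a, L) = -2 + √(a² + L²) = -2 + √(L² + a²))
K(w) = -5 + √(w² + (1 + 2/w)²) (K(w) = -3 + (-2 + √(w² + (2/w + w/w)²)) = -3 + (-2 + √(w² + (2/w + 1)²)) = -3 + (-2 + √(w² + (1 + 2/w)²)) = -5 + √(w² + (1 + 2/w)²))
1/(K(-1*162) + (38*(-90) - 35)) = 1/((-5 + √(((-1*162)⁴ + (2 - 1*162)²)/(-1*162)²)) + (38*(-90) - 35)) = 1/((-5 + √(((-162)⁴ + (2 - 162)²)/(-162)²)) + (-3420 - 35)) = 1/((-5 + √((688747536 + (-160)²)/26244)) - 3455) = 1/((-5 + √((688747536 + 25600)/26244)) - 3455) = 1/((-5 + √((1/26244)*688773136)) - 3455) = 1/((-5 + √(172193284/6561)) - 3455) = 1/((-5 + 2*√43048321/81) - 3455) = 1/(-3460 + 2*√43048321/81)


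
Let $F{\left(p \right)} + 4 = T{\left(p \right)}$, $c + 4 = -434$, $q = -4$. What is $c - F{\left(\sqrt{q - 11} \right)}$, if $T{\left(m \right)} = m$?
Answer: $-434 - i \sqrt{15} \approx -434.0 - 3.873 i$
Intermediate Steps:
$c = -438$ ($c = -4 - 434 = -438$)
$F{\left(p \right)} = -4 + p$
$c - F{\left(\sqrt{q - 11} \right)} = -438 - \left(-4 + \sqrt{-4 - 11}\right) = -438 - \left(-4 + \sqrt{-15}\right) = -438 - \left(-4 + i \sqrt{15}\right) = -438 + \left(4 - i \sqrt{15}\right) = -434 - i \sqrt{15}$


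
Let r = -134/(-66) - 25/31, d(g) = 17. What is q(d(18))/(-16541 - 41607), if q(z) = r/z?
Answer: -313/252812967 ≈ -1.2381e-6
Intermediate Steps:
r = 1252/1023 (r = -134*(-1/66) - 25*1/31 = 67/33 - 25/31 = 1252/1023 ≈ 1.2239)
q(z) = 1252/(1023*z)
q(d(18))/(-16541 - 41607) = ((1252/1023)/17)/(-16541 - 41607) = ((1252/1023)*(1/17))/(-58148) = (1252/17391)*(-1/58148) = -313/252812967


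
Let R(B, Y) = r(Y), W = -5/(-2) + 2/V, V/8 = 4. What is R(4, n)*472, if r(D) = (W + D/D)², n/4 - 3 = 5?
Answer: 191691/32 ≈ 5990.3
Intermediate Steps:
n = 32 (n = 12 + 4*5 = 12 + 20 = 32)
V = 32 (V = 8*4 = 32)
W = 41/16 (W = -5/(-2) + 2/32 = -5*(-½) + 2*(1/32) = 5/2 + 1/16 = 41/16 ≈ 2.5625)
r(D) = 3249/256 (r(D) = (41/16 + D/D)² = (41/16 + 1)² = (57/16)² = 3249/256)
R(B, Y) = 3249/256
R(4, n)*472 = (3249/256)*472 = 191691/32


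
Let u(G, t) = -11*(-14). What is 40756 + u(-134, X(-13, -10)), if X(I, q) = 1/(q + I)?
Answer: 40910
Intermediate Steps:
X(I, q) = 1/(I + q)
u(G, t) = 154
40756 + u(-134, X(-13, -10)) = 40756 + 154 = 40910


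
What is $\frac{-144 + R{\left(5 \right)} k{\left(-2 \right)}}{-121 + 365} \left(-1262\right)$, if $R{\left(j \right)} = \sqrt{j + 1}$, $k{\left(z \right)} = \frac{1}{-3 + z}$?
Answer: $\frac{45432}{61} + \frac{631 \sqrt{6}}{610} \approx 747.32$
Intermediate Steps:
$R{\left(j \right)} = \sqrt{1 + j}$
$\frac{-144 + R{\left(5 \right)} k{\left(-2 \right)}}{-121 + 365} \left(-1262\right) = \frac{-144 + \frac{\sqrt{1 + 5}}{-3 - 2}}{-121 + 365} \left(-1262\right) = \frac{-144 + \frac{\sqrt{6}}{-5}}{244} \left(-1262\right) = \left(-144 + \sqrt{6} \left(- \frac{1}{5}\right)\right) \frac{1}{244} \left(-1262\right) = \left(-144 - \frac{\sqrt{6}}{5}\right) \frac{1}{244} \left(-1262\right) = \left(- \frac{36}{61} - \frac{\sqrt{6}}{1220}\right) \left(-1262\right) = \frac{45432}{61} + \frac{631 \sqrt{6}}{610}$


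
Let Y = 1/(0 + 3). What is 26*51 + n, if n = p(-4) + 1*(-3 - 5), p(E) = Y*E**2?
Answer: 3970/3 ≈ 1323.3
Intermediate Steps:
Y = 1/3 ≈ 0.33333
p(E) = E**2/3
n = -8/3 (n = (1/3)*(-4)**2 + 1*(-3 - 5) = (1/3)*16 + 1*(-8) = 16/3 - 8 = -8/3 ≈ -2.6667)
26*51 + n = 26*51 - 8/3 = 1326 - 8/3 = 3970/3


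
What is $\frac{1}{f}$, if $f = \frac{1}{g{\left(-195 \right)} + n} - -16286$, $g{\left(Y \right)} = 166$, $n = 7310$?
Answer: $\frac{7476}{121754137} \approx 6.1402 \cdot 10^{-5}$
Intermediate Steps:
$f = \frac{121754137}{7476}$ ($f = \frac{1}{166 + 7310} - -16286 = \frac{1}{7476} + 16286 = \frac{121754137}{7476} \approx 16286.0$)
$\frac{1}{f} = \frac{1}{\frac{121754137}{7476}} = \frac{7476}{121754137}$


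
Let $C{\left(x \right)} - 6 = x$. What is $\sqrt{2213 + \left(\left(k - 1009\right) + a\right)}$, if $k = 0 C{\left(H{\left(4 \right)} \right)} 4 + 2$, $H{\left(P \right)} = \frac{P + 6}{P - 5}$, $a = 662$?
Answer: $2 \sqrt{467} \approx 43.22$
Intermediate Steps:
$H{\left(P \right)} = \frac{6 + P}{-5 + P}$
$C{\left(x \right)} = 6 + x$
$k = 2$ ($k = 0 \left(6 + \frac{6 + 4}{-5 + 4}\right) 4 + 2 = 0 \left(6 + \frac{1}{-1} \cdot 10\right) 4 + 2 = 0 \left(6 - 10\right) 4 + 2 = 0 \left(-4\right) 4 + 2 = 0 \cdot 4 + 2 = 0 + 2 = 2$)
$\sqrt{2213 + \left(\left(k - 1009\right) + a\right)} = \sqrt{2213 + \left(\left(2 - 1009\right) + 662\right)} = \sqrt{2213 + \left(-1007 + 662\right)} = \sqrt{2213 - 345} = \sqrt{1868} = 2 \sqrt{467}$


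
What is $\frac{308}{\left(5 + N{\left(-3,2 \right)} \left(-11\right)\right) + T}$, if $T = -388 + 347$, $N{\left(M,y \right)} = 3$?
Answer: $- \frac{308}{69} \approx -4.4638$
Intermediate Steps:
$T = -41$
$\frac{308}{\left(5 + N{\left(-3,2 \right)} \left(-11\right)\right) + T} = \frac{308}{\left(5 + 3 \left(-11\right)\right) - 41} = \frac{308}{\left(5 - 33\right) - 41} = \frac{308}{-28 - 41} = \frac{308}{-69} = 308 \left(- \frac{1}{69}\right) = - \frac{308}{69}$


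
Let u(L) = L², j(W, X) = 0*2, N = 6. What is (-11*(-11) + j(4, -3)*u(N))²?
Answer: 14641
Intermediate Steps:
j(W, X) = 0
(-11*(-11) + j(4, -3)*u(N))² = (-11*(-11) + 0*6²)² = (121 + 0*36)² = (121 + 0)² = 121² = 14641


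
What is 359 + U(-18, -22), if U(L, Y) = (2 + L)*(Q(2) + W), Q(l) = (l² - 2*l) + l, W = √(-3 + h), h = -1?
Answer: 327 - 32*I ≈ 327.0 - 32.0*I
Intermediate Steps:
W = 2*I (W = √(-3 - 1) = √(-4) = 2*I ≈ 2.0*I)
Q(l) = l² - l
U(L, Y) = (2 + L)*(2 + 2*I) (U(L, Y) = (2 + L)*(2*(-1 + 2) + 2*I) = (2 + L)*(2*1 + 2*I) = (2 + L)*(2 + 2*I))
359 + U(-18, -22) = 359 + (4 + 2*(-18) + 4*I + 2*I*(-18)) = 359 + (4 - 36 + 4*I - 36*I) = 359 + (-32 - 32*I) = 327 - 32*I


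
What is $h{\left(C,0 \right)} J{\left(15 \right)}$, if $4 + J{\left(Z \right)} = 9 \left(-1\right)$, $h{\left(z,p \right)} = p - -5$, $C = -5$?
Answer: $-65$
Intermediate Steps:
$h{\left(z,p \right)} = 5 + p$ ($h{\left(z,p \right)} = p + 5 = 5 + p$)
$J{\left(Z \right)} = -13$ ($J{\left(Z \right)} = -4 + 9 \left(-1\right) = -4 - 9 = -13$)
$h{\left(C,0 \right)} J{\left(15 \right)} = \left(5 + 0\right) \left(-13\right) = 5 \left(-13\right) = -65$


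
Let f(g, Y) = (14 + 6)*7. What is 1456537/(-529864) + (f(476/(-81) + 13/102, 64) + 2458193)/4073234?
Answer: -2315116936973/1079130030088 ≈ -2.1454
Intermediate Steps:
f(g, Y) = 140 (f(g, Y) = 20*7 = 140)
1456537/(-529864) + (f(476/(-81) + 13/102, 64) + 2458193)/4073234 = 1456537/(-529864) + (140 + 2458193)/4073234 = 1456537*(-1/529864) + 2458333*(1/4073234) = -1456537/529864 + 2458333/4073234 = -2315116936973/1079130030088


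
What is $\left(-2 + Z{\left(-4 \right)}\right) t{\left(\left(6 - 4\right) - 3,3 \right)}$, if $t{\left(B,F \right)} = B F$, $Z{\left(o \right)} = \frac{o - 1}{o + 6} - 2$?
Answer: $\frac{39}{2} \approx 19.5$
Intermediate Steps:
$Z{\left(o \right)} = -2 + \frac{-1 + o}{6 + o}$ ($Z{\left(o \right)} = \frac{-1 + o}{6 + o} - 2 = -2 + \frac{-1 + o}{6 + o}$)
$\left(-2 + Z{\left(-4 \right)}\right) t{\left(\left(6 - 4\right) - 3,3 \right)} = \left(-2 + \frac{-13 - -4}{6 - 4}\right) \left(\left(6 - 4\right) - 3\right) 3 = \left(-2 + \frac{-13 + 4}{2}\right) \left(2 - 3\right) 3 = \left(-2 + \frac{1}{2} \left(-9\right)\right) \left(\left(-1\right) 3\right) = \left(-2 - \frac{9}{2}\right) \left(-3\right) = \left(- \frac{13}{2}\right) \left(-3\right) = \frac{39}{2}$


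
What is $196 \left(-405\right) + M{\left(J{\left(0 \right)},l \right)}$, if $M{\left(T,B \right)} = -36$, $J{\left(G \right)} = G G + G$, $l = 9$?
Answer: $-79416$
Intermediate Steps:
$J{\left(G \right)} = G + G^{2}$ ($J{\left(G \right)} = G^{2} + G = G + G^{2}$)
$196 \left(-405\right) + M{\left(J{\left(0 \right)},l \right)} = 196 \left(-405\right) - 36 = -79380 - 36 = -79416$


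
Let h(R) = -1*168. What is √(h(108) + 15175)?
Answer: √15007 ≈ 122.50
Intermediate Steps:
h(R) = -168
√(h(108) + 15175) = √(-168 + 15175) = √15007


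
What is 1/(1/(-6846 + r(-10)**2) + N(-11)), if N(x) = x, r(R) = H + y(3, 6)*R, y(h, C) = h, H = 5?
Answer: -6221/68432 ≈ -0.090908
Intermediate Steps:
r(R) = 5 + 3*R
1/(1/(-6846 + r(-10)**2) + N(-11)) = 1/(1/(-6846 + (5 + 3*(-10))**2) - 11) = 1/(1/(-6846 + (5 - 30)**2) - 11) = 1/(1/(-6846 + (-25)**2) - 11) = 1/(1/(-6846 + 625) - 11) = 1/(1/(-6221) - 11) = 1/(-1/6221 - 11) = 1/(-68432/6221) = -6221/68432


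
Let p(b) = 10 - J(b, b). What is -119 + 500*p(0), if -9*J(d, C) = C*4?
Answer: 4881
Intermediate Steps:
J(d, C) = -4*C/9 (J(d, C) = -C*4/9 = -4*C/9)
p(b) = 10 + 4*b/9 (p(b) = 10 - (-4)*b/9 = 10 + 4*b/9)
-119 + 500*p(0) = -119 + 500*(10 + (4/9)*0) = -119 + 500*(10 + 0) = -119 + 500*10 = -119 + 5000 = 4881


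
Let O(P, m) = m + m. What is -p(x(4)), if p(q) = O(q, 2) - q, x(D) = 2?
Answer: -2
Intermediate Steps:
O(P, m) = 2*m
p(q) = 4 - q (p(q) = 2*2 - q = 4 - q)
-p(x(4)) = -(4 - 1*2) = -(4 - 2) = -1*2 = -2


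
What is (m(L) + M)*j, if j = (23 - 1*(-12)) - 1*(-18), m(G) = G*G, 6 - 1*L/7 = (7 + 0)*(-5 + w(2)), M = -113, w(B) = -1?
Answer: 5977499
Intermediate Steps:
L = 336 (L = 42 - 7*(7 + 0)*(-5 - 1) = 42 - 49*(-6) = 42 - 7*(-42) = 42 + 294 = 336)
m(G) = G²
j = 53 (j = (23 + 12) + 18 = 35 + 18 = 53)
(m(L) + M)*j = (336² - 113)*53 = (112896 - 113)*53 = 112783*53 = 5977499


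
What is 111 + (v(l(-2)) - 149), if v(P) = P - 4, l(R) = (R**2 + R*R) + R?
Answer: -36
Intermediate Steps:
l(R) = R + 2*R**2 (l(R) = (R**2 + R**2) + R = 2*R**2 + R = R + 2*R**2)
v(P) = -4 + P
111 + (v(l(-2)) - 149) = 111 + ((-4 - 2*(1 + 2*(-2))) - 149) = 111 + ((-4 - 2*(1 - 4)) - 149) = 111 + ((-4 - 2*(-3)) - 149) = 111 + ((-4 + 6) - 149) = 111 + (2 - 149) = 111 - 147 = -36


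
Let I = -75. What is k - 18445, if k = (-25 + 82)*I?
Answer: -22720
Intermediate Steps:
k = -4275 (k = (-25 + 82)*(-75) = 57*(-75) = -4275)
k - 18445 = -4275 - 18445 = -22720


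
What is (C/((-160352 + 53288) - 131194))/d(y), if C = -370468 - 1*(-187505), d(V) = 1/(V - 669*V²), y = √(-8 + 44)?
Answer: -2202691557/119129 ≈ -18490.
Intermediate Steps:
y = 6 (y = √36 = 6)
C = -182963 (C = -370468 + 187505 = -182963)
(C/((-160352 + 53288) - 131194))/d(y) = (-182963/((-160352 + 53288) - 131194))/((-1/(6*(-1 + 669*6)))) = (-182963/(-107064 - 131194))/((-1*⅙/(-1 + 4014))) = (-182963/(-238258))/((-1*⅙/4013)) = (-182963*(-1/238258))/((-1*⅙*1/4013)) = 182963/(238258*(-1/24078)) = (182963/238258)*(-24078) = -2202691557/119129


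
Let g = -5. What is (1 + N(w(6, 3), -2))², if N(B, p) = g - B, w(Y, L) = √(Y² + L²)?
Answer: 61 + 24*√5 ≈ 114.67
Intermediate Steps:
w(Y, L) = √(L² + Y²)
N(B, p) = -5 - B
(1 + N(w(6, 3), -2))² = (1 + (-5 - √(3² + 6²)))² = (1 + (-5 - √(9 + 36)))² = (1 + (-5 - √45))² = (1 + (-5 - 3*√5))² = (-4 - 3*√5)²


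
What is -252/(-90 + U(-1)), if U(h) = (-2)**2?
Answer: 126/43 ≈ 2.9302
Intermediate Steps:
U(h) = 4
-252/(-90 + U(-1)) = -252/(-90 + 4) = -252/(-86) = -252*(-1/86) = 126/43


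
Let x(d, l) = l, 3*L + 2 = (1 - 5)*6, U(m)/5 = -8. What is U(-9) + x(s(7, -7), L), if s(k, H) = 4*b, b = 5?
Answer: -146/3 ≈ -48.667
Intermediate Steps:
s(k, H) = 20 (s(k, H) = 4*5 = 20)
U(m) = -40 (U(m) = 5*(-8) = -40)
L = -26/3 (L = -⅔ + ((1 - 5)*6)/3 = -⅔ + (-4*6)/3 = -⅔ + (⅓)*(-24) = -⅔ - 8 = -26/3 ≈ -8.6667)
U(-9) + x(s(7, -7), L) = -40 - 26/3 = -146/3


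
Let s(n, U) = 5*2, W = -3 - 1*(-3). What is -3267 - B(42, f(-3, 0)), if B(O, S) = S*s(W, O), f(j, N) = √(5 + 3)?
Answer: -3267 - 20*√2 ≈ -3295.3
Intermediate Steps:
W = 0 (W = -3 + 3 = 0)
s(n, U) = 10
f(j, N) = 2*√2 (f(j, N) = √8 = 2*√2)
B(O, S) = 10*S (B(O, S) = S*10 = 10*S)
-3267 - B(42, f(-3, 0)) = -3267 - 10*2*√2 = -3267 - 20*√2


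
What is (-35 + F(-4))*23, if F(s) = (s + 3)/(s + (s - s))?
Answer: -3197/4 ≈ -799.25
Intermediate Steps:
F(s) = (3 + s)/s (F(s) = (3 + s)/(s + 0) = (3 + s)/s)
(-35 + F(-4))*23 = (-35 + (3 - 4)/(-4))*23 = (-35 - 1/4*(-1))*23 = (-35 + 1/4)*23 = -139/4*23 = -3197/4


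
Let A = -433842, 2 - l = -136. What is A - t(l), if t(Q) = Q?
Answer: -433980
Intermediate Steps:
l = 138 (l = 2 - 1*(-136) = 2 + 136 = 138)
A - t(l) = -433842 - 1*138 = -433842 - 138 = -433980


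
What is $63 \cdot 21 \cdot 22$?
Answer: $29106$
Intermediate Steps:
$63 \cdot 21 \cdot 22 = 63 \cdot 462 = 29106$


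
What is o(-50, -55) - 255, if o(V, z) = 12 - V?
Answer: -193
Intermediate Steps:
o(-50, -55) - 255 = (12 - 1*(-50)) - 255 = (12 + 50) - 255 = 62 - 255 = -193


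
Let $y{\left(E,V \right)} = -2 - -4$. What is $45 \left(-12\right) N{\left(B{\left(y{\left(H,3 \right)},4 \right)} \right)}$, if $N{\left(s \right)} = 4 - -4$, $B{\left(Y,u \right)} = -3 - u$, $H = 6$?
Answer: $-4320$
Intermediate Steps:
$y{\left(E,V \right)} = 2$ ($y{\left(E,V \right)} = -2 + 4 = 2$)
$N{\left(s \right)} = 8$ ($N{\left(s \right)} = 4 + 4 = 8$)
$45 \left(-12\right) N{\left(B{\left(y{\left(H,3 \right)},4 \right)} \right)} = 45 \left(-12\right) 8 = \left(-540\right) 8 = -4320$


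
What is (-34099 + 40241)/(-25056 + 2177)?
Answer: -6142/22879 ≈ -0.26846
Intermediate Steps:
(-34099 + 40241)/(-25056 + 2177) = 6142/(-22879) = 6142*(-1/22879) = -6142/22879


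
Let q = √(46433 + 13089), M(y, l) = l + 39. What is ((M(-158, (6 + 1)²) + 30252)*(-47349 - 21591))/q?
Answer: -1045819800*√59522/29761 ≈ -8.5733e+6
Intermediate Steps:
M(y, l) = 39 + l
q = √59522 ≈ 243.97
((M(-158, (6 + 1)²) + 30252)*(-47349 - 21591))/q = (((39 + (6 + 1)²) + 30252)*(-47349 - 21591))/(√59522) = (((39 + 7²) + 30252)*(-68940))*(√59522/59522) = (((39 + 49) + 30252)*(-68940))*(√59522/59522) = ((88 + 30252)*(-68940))*(√59522/59522) = (30340*(-68940))*(√59522/59522) = -1045819800*√59522/29761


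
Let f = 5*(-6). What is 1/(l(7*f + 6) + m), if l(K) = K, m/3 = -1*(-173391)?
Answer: 1/519969 ≈ 1.9232e-6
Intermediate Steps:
f = -30
m = 520173 (m = 3*(-1*(-173391)) = 3*173391 = 520173)
1/(l(7*f + 6) + m) = 1/((7*(-30) + 6) + 520173) = 1/((-210 + 6) + 520173) = 1/(-204 + 520173) = 1/519969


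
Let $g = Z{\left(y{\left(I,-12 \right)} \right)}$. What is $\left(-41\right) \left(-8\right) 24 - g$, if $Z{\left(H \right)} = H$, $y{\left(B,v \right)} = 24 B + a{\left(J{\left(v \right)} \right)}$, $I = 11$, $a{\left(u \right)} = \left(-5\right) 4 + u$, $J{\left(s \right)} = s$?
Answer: $7640$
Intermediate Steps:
$a{\left(u \right)} = -20 + u$
$y{\left(B,v \right)} = -20 + v + 24 B$ ($y{\left(B,v \right)} = 24 B + \left(-20 + v\right) = -20 + v + 24 B$)
$g = 232$ ($g = -20 - 12 + 24 \cdot 11 = -20 - 12 + 264 = 232$)
$\left(-41\right) \left(-8\right) 24 - g = \left(-41\right) \left(-8\right) 24 - 232 = 328 \cdot 24 - 232 = 7872 - 232 = 7640$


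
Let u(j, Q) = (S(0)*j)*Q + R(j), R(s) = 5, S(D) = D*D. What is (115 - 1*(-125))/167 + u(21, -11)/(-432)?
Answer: 102845/72144 ≈ 1.4256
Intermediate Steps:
S(D) = D²
u(j, Q) = 5 (u(j, Q) = (0²*j)*Q + 5 = (0*j)*Q + 5 = 0*Q + 5 = 0 + 5 = 5)
(115 - 1*(-125))/167 + u(21, -11)/(-432) = (115 - 1*(-125))/167 + 5/(-432) = (115 + 125)*(1/167) + 5*(-1/432) = 240*(1/167) - 5/432 = 240/167 - 5/432 = 102845/72144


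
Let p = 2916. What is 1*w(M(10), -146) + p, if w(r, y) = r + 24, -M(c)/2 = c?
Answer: 2920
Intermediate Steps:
M(c) = -2*c
w(r, y) = 24 + r
1*w(M(10), -146) + p = 1*(24 - 2*10) + 2916 = 1*(24 - 20) + 2916 = 1*4 + 2916 = 4 + 2916 = 2920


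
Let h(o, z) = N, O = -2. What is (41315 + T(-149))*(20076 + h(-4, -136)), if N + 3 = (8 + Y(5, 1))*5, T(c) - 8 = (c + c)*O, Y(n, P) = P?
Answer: 843326442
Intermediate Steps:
T(c) = 8 - 4*c (T(c) = 8 + (c + c)*(-2) = 8 + (2*c)*(-2) = 8 - 4*c)
N = 42 (N = -3 + (8 + 1)*5 = -3 + 9*5 = -3 + 45 = 42)
h(o, z) = 42
(41315 + T(-149))*(20076 + h(-4, -136)) = (41315 + (8 - 4*(-149)))*(20076 + 42) = (41315 + (8 + 596))*20118 = (41315 + 604)*20118 = 41919*20118 = 843326442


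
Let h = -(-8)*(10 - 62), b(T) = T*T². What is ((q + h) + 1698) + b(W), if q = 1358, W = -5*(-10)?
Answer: 127640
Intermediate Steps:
W = 50
b(T) = T³
h = -416 (h = -(-8)*(-52) = -1*416 = -416)
((q + h) + 1698) + b(W) = ((1358 - 416) + 1698) + 50³ = (942 + 1698) + 125000 = 2640 + 125000 = 127640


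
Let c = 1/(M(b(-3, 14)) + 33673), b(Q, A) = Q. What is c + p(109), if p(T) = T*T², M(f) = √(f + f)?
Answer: 1468395743115788/1133870935 - I*√6/1133870935 ≈ 1.295e+6 - 2.1603e-9*I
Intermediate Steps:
M(f) = √2*√f (M(f) = √(2*f) = √2*√f)
p(T) = T³
c = 1/(33673 + I*√6) (c = 1/(√2*√(-3) + 33673) = 1/(√2*(I*√3) + 33673) = 1/(I*√6 + 33673) = 1/(33673 + I*√6) ≈ 2.9697e-5 - 2.2e-9*I)
c + p(109) = (33673/1133870935 - I*√6/1133870935) + 109³ = (33673/1133870935 - I*√6/1133870935) + 1295029 = 1468395743115788/1133870935 - I*√6/1133870935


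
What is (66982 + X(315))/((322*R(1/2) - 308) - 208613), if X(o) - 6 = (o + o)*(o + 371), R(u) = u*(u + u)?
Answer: -62396/26095 ≈ -2.3911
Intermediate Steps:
R(u) = 2*u**2 (R(u) = u*(2*u) = 2*u**2)
X(o) = 6 + 2*o*(371 + o) (X(o) = 6 + (o + o)*(o + 371) = 6 + (2*o)*(371 + o) = 6 + 2*o*(371 + o))
(66982 + X(315))/((322*R(1/2) - 308) - 208613) = (66982 + (6 + 2*315**2 + 742*315))/((322*(2*(1/2)**2) - 308) - 208613) = (66982 + (6 + 2*99225 + 233730))/((322*(2*(1/2)**2) - 308) - 208613) = (66982 + (6 + 198450 + 233730))/((322*(2*(1/4)) - 308) - 208613) = (66982 + 432186)/((322*(1/2) - 308) - 208613) = 499168/((161 - 308) - 208613) = 499168/(-147 - 208613) = 499168/(-208760) = 499168*(-1/208760) = -62396/26095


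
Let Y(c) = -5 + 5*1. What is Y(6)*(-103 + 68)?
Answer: 0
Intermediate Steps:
Y(c) = 0 (Y(c) = -5 + 5 = 0)
Y(6)*(-103 + 68) = 0*(-103 + 68) = 0*(-35) = 0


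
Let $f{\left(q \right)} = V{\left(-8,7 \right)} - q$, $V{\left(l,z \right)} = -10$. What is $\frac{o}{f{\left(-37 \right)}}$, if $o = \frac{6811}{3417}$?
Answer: $\frac{6811}{92259} \approx 0.073825$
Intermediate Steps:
$o = \frac{6811}{3417}$ ($o = 6811 \cdot \frac{1}{3417} = \frac{6811}{3417} \approx 1.9933$)
$f{\left(q \right)} = -10 - q$
$\frac{o}{f{\left(-37 \right)}} = \frac{6811}{3417 \left(-10 - -37\right)} = \frac{6811}{3417 \left(-10 + 37\right)} = \frac{6811}{3417 \cdot 27} = \frac{6811}{3417} \cdot \frac{1}{27} = \frac{6811}{92259}$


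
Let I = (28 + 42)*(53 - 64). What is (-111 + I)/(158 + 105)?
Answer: -881/263 ≈ -3.3498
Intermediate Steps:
I = -770 (I = 70*(-11) = -770)
(-111 + I)/(158 + 105) = (-111 - 770)/(158 + 105) = -881/263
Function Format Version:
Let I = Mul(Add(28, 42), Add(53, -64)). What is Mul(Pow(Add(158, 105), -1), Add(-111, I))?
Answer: Rational(-881, 263) ≈ -3.3498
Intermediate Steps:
I = -770 (I = Mul(70, -11) = -770)
Mul(Pow(Add(158, 105), -1), Add(-111, I)) = Mul(Pow(Add(158, 105), -1), Add(-111, -770)) = Mul(Pow(263, -1), -881) = Mul(Rational(1, 263), -881) = Rational(-881, 263)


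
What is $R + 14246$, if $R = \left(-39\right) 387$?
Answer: $-847$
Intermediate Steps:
$R = -15093$
$R + 14246 = -15093 + 14246 = -847$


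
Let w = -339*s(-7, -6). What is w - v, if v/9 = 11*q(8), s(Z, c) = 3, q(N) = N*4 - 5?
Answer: -3690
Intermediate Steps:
q(N) = -5 + 4*N (q(N) = 4*N - 5 = -5 + 4*N)
w = -1017 (w = -339*3 = -1017)
v = 2673 (v = 9*(11*(-5 + 4*8)) = 9*(11*(-5 + 32)) = 9*(11*27) = 9*297 = 2673)
w - v = -1017 - 1*2673 = -1017 - 2673 = -3690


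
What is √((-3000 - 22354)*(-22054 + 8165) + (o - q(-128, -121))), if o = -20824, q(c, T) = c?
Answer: √352121010 ≈ 18765.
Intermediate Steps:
√((-3000 - 22354)*(-22054 + 8165) + (o - q(-128, -121))) = √((-3000 - 22354)*(-22054 + 8165) + (-20824 - 1*(-128))) = √(-25354*(-13889) + (-20824 + 128)) = √(352141706 - 20696) = √352121010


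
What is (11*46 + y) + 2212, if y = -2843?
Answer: -125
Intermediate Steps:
(11*46 + y) + 2212 = (11*46 - 2843) + 2212 = (506 - 2843) + 2212 = -2337 + 2212 = -125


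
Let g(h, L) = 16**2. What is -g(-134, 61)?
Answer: -256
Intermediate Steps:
g(h, L) = 256
-g(-134, 61) = -1*256 = -256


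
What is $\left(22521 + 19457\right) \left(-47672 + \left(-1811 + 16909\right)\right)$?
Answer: $-1367391372$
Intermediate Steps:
$\left(22521 + 19457\right) \left(-47672 + \left(-1811 + 16909\right)\right) = 41978 \left(-47672 + 15098\right) = 41978 \left(-32574\right) = -1367391372$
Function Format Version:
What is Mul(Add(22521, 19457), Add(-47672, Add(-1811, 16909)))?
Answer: -1367391372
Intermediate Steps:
Mul(Add(22521, 19457), Add(-47672, Add(-1811, 16909))) = Mul(41978, Add(-47672, 15098)) = Mul(41978, -32574) = -1367391372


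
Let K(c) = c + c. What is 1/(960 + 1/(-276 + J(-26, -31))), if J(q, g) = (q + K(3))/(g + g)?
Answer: 8546/8204129 ≈ 0.0010417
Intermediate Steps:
K(c) = 2*c
J(q, g) = (6 + q)/(2*g) (J(q, g) = (q + 2*3)/(g + g) = (q + 6)/((2*g)) = (6 + q)*(1/(2*g)) = (6 + q)/(2*g))
1/(960 + 1/(-276 + J(-26, -31))) = 1/(960 + 1/(-276 + (½)*(6 - 26)/(-31))) = 1/(960 + 1/(-276 + (½)*(-1/31)*(-20))) = 1/(960 + 1/(-276 + 10/31)) = 1/(960 + 1/(-8546/31)) = 1/(960 - 31/8546) = 1/(8204129/8546) = 8546/8204129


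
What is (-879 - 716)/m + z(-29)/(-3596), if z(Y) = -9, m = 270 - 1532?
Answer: 2873489/2269076 ≈ 1.2664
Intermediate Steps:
m = -1262
(-879 - 716)/m + z(-29)/(-3596) = (-879 - 716)/(-1262) - 9/(-3596) = -1595*(-1/1262) - 9*(-1/3596) = 1595/1262 + 9/3596 = 2873489/2269076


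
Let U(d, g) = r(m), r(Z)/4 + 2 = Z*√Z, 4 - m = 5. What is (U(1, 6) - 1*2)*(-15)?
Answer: 150 + 60*I ≈ 150.0 + 60.0*I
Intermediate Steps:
m = -1 (m = 4 - 1*5 = 4 - 5 = -1)
r(Z) = -8 + 4*Z^(3/2) (r(Z) = -8 + 4*(Z*√Z) = -8 + 4*Z^(3/2))
U(d, g) = -8 - 4*I (U(d, g) = -8 + 4*(-1)^(3/2) = -8 + 4*(-I) = -8 - 4*I)
(U(1, 6) - 1*2)*(-15) = ((-8 - 4*I) - 1*2)*(-15) = ((-8 - 4*I) - 2)*(-15) = (-10 - 4*I)*(-15) = 150 + 60*I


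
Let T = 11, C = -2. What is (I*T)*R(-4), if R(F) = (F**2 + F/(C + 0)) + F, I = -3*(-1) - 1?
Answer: 308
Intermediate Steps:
I = 2 (I = 3 - 1 = 2)
R(F) = F**2 + F/2 (R(F) = (F**2 + F/(-2 + 0)) + F = (F**2 + F/(-2)) + F = (F**2 - F/2) + F = F**2 + F/2)
(I*T)*R(-4) = (2*11)*(-4*(1/2 - 4)) = 22*(-4*(-7/2)) = 22*14 = 308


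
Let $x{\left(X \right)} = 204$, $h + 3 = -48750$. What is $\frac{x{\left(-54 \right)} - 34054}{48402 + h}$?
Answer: $\frac{33850}{351} \approx 96.439$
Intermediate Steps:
$h = -48753$ ($h = -3 - 48750 = -48753$)
$\frac{x{\left(-54 \right)} - 34054}{48402 + h} = \frac{204 - 34054}{48402 - 48753} = - \frac{33850}{-351} = \left(-33850\right) \left(- \frac{1}{351}\right) = \frac{33850}{351}$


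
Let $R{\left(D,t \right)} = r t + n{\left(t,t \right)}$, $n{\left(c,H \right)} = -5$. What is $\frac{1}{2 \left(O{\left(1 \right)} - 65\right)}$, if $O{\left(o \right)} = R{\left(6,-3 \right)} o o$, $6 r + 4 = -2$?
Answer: $- \frac{1}{134} \approx -0.0074627$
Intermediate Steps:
$r = -1$ ($r = - \frac{2}{3} + \frac{1}{6} \left(-2\right) = - \frac{2}{3} - \frac{1}{3} = -1$)
$R{\left(D,t \right)} = -5 - t$ ($R{\left(D,t \right)} = - t - 5 = -5 - t$)
$O{\left(o \right)} = - 2 o^{2}$ ($O{\left(o \right)} = \left(-5 - -3\right) o o = \left(-5 + 3\right) o o = - 2 o o = - 2 o^{2}$)
$\frac{1}{2 \left(O{\left(1 \right)} - 65\right)} = \frac{1}{2 \left(- 2 \cdot 1^{2} - 65\right)} = \frac{1}{2 \left(\left(-2\right) 1 - 65\right)} = \frac{1}{2 \left(-2 - 65\right)} = \frac{1}{2 \left(-67\right)} = \frac{1}{-134} = - \frac{1}{134}$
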